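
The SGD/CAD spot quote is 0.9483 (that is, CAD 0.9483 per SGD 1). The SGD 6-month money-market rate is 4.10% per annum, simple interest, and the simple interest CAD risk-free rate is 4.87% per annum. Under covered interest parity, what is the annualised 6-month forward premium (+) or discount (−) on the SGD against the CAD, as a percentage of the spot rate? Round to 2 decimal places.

+0.75%

T = 6/12 years.
F = S · g_CAD/g_SGD = 0.9483 × 1.024350/1.020500 = 0.9518776.
(F − S)/S ÷ T = (0.9518776 − 0.9483)/0.9483/(6/12) = 0.007545 → 0.75%.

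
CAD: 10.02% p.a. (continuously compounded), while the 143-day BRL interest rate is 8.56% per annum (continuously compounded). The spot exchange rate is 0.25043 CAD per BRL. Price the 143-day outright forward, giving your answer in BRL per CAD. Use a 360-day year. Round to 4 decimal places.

T = 143/360 years.
CAD accumulates by e^(0.1002×143/360) = 1.0406044.
BRL accumulates by e^(0.0856×143/360) = 1.0345869.
Forward (CAD per BRL) = 0.25043 × 1.0406044 / 1.0345869 = 0.2518866.
Invert for BRL per CAD: 1 / 0.2518866 = 3.9700.

3.9700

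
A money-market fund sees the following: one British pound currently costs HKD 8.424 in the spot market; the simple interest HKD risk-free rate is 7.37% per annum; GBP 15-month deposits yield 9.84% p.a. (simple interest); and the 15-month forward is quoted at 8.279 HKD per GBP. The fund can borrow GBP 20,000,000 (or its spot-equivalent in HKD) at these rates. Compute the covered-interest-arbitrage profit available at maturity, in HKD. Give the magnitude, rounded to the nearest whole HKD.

T = 15/12 years.
Keep in GBP, deliver into the forward: 20,000,000·1.123000·8.279 = HKD 185,946,340.00.
Swap to HKD now, deposit: 20,000,000·8.424·1.092125 = HKD 184,001,220.00.
The quoted forward overvalues GBP, so borrow HKD, buy GBP at spot, deposit the GBP at 9.84%, and sell the proceeds forward at 8.279.
Arbitrage profit = |185,946,340.00 − 184,001,220.00| = HKD 1,945,120.

HKD 1,945,120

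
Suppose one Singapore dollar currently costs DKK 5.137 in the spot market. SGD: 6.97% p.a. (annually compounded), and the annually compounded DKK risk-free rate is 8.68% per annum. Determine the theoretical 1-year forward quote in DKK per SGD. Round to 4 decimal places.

T = 1 year.
DKK growth factor: (1 + 0.0868)^1 = 1.086800.
Growth of 1 SGD over T: (1 + 0.0697)^1 = 1.069700.
Forward (DKK per SGD) = 5.137 × 1.086800 / 1.069700 = 5.219119.

5.2191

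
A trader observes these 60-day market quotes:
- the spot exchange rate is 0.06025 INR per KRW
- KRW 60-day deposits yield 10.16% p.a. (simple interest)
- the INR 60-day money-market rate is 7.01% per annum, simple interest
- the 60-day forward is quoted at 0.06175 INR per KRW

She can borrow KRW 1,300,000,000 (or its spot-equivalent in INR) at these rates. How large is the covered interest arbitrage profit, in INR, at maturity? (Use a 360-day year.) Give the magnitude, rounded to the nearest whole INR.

INR 2,394,226

T = 60/360 years.
Invest the KRW and cover forward: 1,300,000,000 × 1.0169333333 × 0.06175 = INR 81,634,323.33.
Convert at spot and invest in INR: 1,300,000,000 × 0.06025 × 1.0116833333 = INR 79,240,097.08.
The quoted forward overvalues KRW, so borrow INR, buy KRW at spot, deposit the KRW at 10.16%, and sell the proceeds forward at 0.06175.
Profit = 81,634,323.33 − 79,240,097.08 = INR 2,394,226.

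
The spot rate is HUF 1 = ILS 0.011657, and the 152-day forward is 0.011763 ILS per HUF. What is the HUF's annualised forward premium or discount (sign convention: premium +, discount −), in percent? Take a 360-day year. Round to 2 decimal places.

+2.15%

T = 152/360 years.
(F − S)/S = (0.011763 − 0.011657)/0.011657 = 0.0090932.
×(1/T) gives 2.15% p.a.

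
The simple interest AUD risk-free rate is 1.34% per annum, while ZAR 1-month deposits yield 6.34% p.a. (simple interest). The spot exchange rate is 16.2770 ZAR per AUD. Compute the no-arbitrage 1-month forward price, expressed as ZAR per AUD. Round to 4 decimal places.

16.3447

T = 1/12 years.
ZAR accumulates by 1 + 0.0634×1/12 = 1.00528333.
Growth of 1 AUD over T: 1 + 0.0134×1/12 = 1.00111667.
CIP: F = S · (grow ZAR)/(grow AUD) = 16.277 × 1.00528333/1.00111667 = 16.344745 ZAR per AUD.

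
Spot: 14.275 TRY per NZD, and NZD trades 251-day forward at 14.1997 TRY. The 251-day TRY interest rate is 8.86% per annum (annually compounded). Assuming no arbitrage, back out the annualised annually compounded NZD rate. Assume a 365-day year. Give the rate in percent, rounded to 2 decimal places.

T = 251/365 years.
By CIP, F/S equals the TRY-to-NZD growth ratio: 14.1997/14.275 = 0.9947250.
The TRY side grows by (1 + 0.0886)^(251/365) = 1.0601158.
That pins the NZD growth at 1.0657376.
r = 1.0657376^(365/251) − 1 = 0.097005 → 9.70%.

9.70%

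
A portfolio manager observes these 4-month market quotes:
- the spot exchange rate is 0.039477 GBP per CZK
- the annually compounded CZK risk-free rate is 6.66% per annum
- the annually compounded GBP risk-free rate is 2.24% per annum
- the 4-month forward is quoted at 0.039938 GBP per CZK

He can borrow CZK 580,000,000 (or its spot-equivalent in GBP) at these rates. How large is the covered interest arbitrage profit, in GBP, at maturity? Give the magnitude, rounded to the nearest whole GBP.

T = 4/12 years.
Route A — deposit CZK, sell forward: 580,000,000 × 1.021724623 × 0.039938 = GBP 23,667,270.04.
Route B — convert at spot, deposit GBP: 580,000,000 × 0.039477 × 1.0074115992 = GBP 23,066,360.87.
The quoted forward overvalues CZK, so borrow GBP, buy CZK at spot, deposit the CZK at 6.66%, and sell the proceeds forward at 0.039938.
The gap between the two covered legs is GBP 600,909.

GBP 600,909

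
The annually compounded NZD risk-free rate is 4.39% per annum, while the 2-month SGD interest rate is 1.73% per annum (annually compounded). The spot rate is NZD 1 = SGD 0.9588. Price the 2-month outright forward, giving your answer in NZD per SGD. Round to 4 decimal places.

1.0475

T = 2/12 years.
SGD accumulates by (1 + 0.0173)^(2/12) = 1.0028628.
Growth of 1 NZD over T: (1 + 0.0439)^(2/12) = 1.0071863.
Forward (SGD per NZD) = 0.9588 × 1.0028628 / 1.0071863 = 0.9546842.
Quoted the other way: 1/0.9546842 = 1.0475 NZD per SGD.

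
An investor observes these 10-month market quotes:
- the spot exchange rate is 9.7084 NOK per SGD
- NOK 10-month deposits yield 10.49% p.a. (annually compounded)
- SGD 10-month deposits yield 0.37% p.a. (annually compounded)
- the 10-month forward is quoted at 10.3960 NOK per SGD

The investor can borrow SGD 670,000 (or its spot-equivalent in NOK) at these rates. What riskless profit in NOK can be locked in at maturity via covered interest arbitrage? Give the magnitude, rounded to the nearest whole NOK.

T = 10/12 years.
Invest the SGD and cover forward: 670,000 × 1.003082384 × 10.3960 = NOK 6,986,789.79.
Convert at spot and invest in NOK: 670,000 × 9.7084 × 1.086682011 = NOK 7,068,462.24.
The quoted forward undervalues SGD, so borrow SGD, convert to NOK at spot, deposit the NOK at 10.49%, and buy SGD forward at 10.3960 to cover the loan.
Profit = 7,068,462.24 − 6,986,789.79 = NOK 81,672.

NOK 81,672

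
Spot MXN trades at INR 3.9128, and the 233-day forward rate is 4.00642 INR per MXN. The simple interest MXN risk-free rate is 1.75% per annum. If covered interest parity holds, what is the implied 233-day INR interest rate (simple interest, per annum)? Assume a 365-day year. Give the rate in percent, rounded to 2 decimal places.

5.54%

T = 233/365 years.
CIP gives F = S · g_INR/g_MXN, so g_INR/g_MXN = 4.00642/3.9128 = 1.0239266.
The MXN side grows by 1 + 0.0175×233/365 = 1.0111712.
Hence g_INR = 1.0353651.
r = (1.0353651 − 1)/(233/365) = 0.055400 → 5.54%.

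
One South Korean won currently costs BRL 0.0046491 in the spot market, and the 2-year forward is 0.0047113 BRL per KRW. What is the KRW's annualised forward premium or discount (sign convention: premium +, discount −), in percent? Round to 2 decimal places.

+0.67%

T = 2 years.
(F − S)/S = (0.0047113 − 0.0046491)/0.0046491 = 0.0133789.
×(1/T) gives 0.67% p.a.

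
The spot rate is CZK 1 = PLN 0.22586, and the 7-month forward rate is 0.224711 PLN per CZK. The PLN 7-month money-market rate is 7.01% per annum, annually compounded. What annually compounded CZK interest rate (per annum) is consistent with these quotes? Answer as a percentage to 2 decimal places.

T = 7/12 years.
F/S = 0.224711/0.22586 = 0.9949128 = (growth of PLN) / (growth of CZK).
PLN growth factor: (1 + 0.0701)^(7/12) = 1.0403134.
Hence g_CZK = 1.0456327.
Annualise: 1.0456327^(12/7) − 1 = 0.079497 = 7.95%.

7.95%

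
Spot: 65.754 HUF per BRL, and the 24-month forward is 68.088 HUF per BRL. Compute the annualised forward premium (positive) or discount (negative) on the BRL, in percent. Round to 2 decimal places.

+1.77%

T = 2 years.
(F − S)/S = (68.088 − 65.754)/65.754 = 0.0354959.
Per annum: 0.0354959 / 2 = 0.017748 = 1.77%.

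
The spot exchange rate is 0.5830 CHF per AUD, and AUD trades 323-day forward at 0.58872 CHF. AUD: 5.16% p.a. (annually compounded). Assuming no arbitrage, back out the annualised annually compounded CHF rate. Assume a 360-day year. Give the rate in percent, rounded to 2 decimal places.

6.31%

T = 323/360 years.
F/S = 0.58872/0.583 = 1.0098113 = (growth of CHF) / (growth of AUD).
The AUD side grows by (1 + 0.0516)^(323/360) = 1.0461762.
That pins the CHF growth at 1.0564405.
r = 1.0564405^(360/323) − 1 = 0.063106 → 6.31%.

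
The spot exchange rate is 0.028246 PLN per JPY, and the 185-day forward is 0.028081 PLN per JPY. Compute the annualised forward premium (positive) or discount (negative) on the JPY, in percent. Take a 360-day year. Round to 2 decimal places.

-1.14%

T = 185/360 years.
Period premium: (0.028081 − 0.028246)/0.028246 = -0.0058415.
Annualise by dividing by T: -0.0058415 / (185/360) = -0.011367 → -1.14%.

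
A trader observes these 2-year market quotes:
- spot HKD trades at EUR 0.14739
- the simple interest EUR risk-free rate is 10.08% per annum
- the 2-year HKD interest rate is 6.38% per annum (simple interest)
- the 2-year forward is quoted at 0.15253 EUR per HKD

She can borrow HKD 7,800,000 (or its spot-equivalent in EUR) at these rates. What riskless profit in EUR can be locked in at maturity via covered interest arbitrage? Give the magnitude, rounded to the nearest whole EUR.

EUR 39,866

T = 2 years.
Invest the HKD and cover forward: 7,800,000 × 1.127600 × 0.15253 = EUR 1,341,544.06.
Convert at spot and invest in EUR: 7,800,000 × 0.14739 × 1.201600 = EUR 1,381,409.83.
The quoted forward undervalues HKD, so borrow HKD, convert to EUR at spot, deposit the EUR at 10.08%, and buy HKD forward at 0.15253 to cover the loan.
The gap between the two covered legs is EUR 39,866.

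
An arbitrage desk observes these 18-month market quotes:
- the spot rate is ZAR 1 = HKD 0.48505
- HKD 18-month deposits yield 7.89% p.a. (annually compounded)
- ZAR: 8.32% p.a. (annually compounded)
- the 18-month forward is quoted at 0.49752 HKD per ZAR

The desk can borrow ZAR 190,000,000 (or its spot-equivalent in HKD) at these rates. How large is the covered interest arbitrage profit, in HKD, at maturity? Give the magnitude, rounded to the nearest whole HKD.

T = 18/12 years.
Route A — deposit ZAR, sell forward: 190,000,000 × 1.1273609228 × 0.49752 = HKD 106,568,075.20.
Route B — convert at spot, deposit HKD: 190,000,000 × 0.48505 × 1.1206546297 = HKD 103,278,970.35.
The quoted forward overvalues ZAR, so borrow HKD, buy ZAR at spot, deposit the ZAR at 8.32%, and sell the proceeds forward at 0.49752.
The gap between the two covered legs is HKD 3,289,105.

HKD 3,289,105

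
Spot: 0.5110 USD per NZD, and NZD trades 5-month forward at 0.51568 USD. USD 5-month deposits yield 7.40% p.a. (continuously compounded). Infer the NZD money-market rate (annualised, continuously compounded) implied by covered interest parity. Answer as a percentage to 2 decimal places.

T = 5/12 years.
CIP gives F = S · g_USD/g_NZD, so g_USD/g_NZD = 0.51568/0.511 = 1.0091585.
The USD side grows by e^(0.0740×5/12) = 1.0313136.
So the NZD growth factor = 1.021954.
Take logs: ln 1.021954 / (5/12) = 0.052120, so 5.21%.

5.21%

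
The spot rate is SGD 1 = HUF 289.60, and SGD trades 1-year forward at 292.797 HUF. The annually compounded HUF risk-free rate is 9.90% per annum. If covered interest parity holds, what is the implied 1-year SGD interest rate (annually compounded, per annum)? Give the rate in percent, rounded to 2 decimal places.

T = 1 year.
By CIP, F/S equals the HUF-to-SGD growth ratio: 292.797/289.6 = 1.0110394.
HUF growth factor: (1 + 0.0990)^1 = 1.099000.
So the SGD growth factor = 1.0870002.
r = 1.0870002^(1/1) − 1 = 0.087000 → 8.70%.

8.70%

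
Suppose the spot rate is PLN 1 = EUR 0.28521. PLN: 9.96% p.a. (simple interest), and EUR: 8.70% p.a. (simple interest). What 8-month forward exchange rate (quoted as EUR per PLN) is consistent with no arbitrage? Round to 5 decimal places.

T = 8/12 years.
EUR accumulates by 1 + 0.0870×8/12 = 1.058000.
Growth of 1 PLN over T: 1 + 0.0996×8/12 = 1.066400.
Forward (EUR per PLN) = 0.28521 × 1.058000 / 1.066400 = 0.2829634.

0.28296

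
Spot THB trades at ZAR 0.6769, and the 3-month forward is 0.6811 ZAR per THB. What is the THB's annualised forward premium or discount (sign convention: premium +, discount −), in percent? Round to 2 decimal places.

T = 3/12 years.
(F − S)/S = (0.6811 − 0.6769)/0.6769 = 0.0062048.
Annualise by dividing by T: 0.0062048 / (3/12) = 0.024819 → 2.48%.

+2.48%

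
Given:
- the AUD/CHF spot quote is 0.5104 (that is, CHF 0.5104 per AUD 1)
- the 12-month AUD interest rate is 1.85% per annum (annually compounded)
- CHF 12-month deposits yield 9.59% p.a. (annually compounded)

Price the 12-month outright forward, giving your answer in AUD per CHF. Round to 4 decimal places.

1.8209

T = 1 year.
Growth of 1 CHF over T: (1 + 0.0959)^1 = 1.095900.
AUD accumulates by (1 + 0.0185)^1 = 1.018500.
CIP: F = S · (grow CHF)/(grow AUD) = 0.5104 × 1.095900/1.018500 = 0.5491874 CHF per AUD.
Quoted the other way: 1/0.5491874 = 1.8209 AUD per CHF.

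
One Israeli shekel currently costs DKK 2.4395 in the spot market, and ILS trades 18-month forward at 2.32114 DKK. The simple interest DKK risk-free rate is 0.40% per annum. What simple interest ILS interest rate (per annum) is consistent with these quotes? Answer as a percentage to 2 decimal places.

T = 18/12 years.
F/S = 2.32114/2.4395 = 0.9514819 = (growth of DKK) / (growth of ILS).
The DKK side grows by 1 + 0.0040×18/12 = 1.006000.
Hence g_ILS = 1.0572981.
r = (1.0572981 − 1)/(18/12) = 0.038199 → 3.82%.

3.82%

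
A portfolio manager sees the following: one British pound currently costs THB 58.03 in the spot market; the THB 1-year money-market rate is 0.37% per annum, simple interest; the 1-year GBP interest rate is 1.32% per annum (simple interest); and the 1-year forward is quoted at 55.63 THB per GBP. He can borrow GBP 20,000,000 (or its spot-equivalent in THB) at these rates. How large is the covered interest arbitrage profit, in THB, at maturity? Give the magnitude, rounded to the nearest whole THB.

THB 37,607,900

T = 1 year.
Invest the GBP and cover forward: 20,000,000 × 1.013200 × 55.63 = THB 1,127,286,320.00.
Convert at spot and invest in THB: 20,000,000 × 58.03 × 1.003700 = THB 1,164,894,220.00.
The quoted forward undervalues GBP, so borrow GBP, convert to THB at spot, deposit the THB at 0.37%, and buy GBP forward at 55.63 to cover the loan.
Profit = 1,164,894,220.00 − 1,127,286,320.00 = THB 37,607,900.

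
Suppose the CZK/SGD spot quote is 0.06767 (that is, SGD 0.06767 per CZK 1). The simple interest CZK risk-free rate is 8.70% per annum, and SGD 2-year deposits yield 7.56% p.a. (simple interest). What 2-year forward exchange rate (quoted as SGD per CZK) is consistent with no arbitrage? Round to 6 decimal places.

0.066356

T = 2 years.
SGD growth factor: 1 + 0.0756×2 = 1.151200.
CZK growth factor: 1 + 0.0870×2 = 1.174000.
Forward (SGD per CZK) = 0.06767 × 1.151200 / 1.174000 = 0.06635580.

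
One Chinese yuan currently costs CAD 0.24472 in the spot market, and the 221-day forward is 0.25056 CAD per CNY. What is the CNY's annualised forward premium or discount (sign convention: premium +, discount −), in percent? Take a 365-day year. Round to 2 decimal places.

T = 221/365 years.
(F − S)/S = (0.25056 − 0.24472)/0.24472 = 0.0238640.
×(1/T) gives 3.94% p.a.

+3.94%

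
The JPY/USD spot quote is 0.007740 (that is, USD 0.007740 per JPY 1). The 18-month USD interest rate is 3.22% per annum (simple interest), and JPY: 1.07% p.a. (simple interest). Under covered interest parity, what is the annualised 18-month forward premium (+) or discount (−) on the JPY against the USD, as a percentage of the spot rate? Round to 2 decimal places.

+2.12%

T = 18/12 years.
No-arbitrage forward: 0.00774 × 1.048300 / 1.016050 = 0.007985672 USD/JPY.
Annualised premium = (F − S)/S × (1/T) = (0.007985672 − 0.00774)/0.00774 ÷ (18/12) = 2.12%.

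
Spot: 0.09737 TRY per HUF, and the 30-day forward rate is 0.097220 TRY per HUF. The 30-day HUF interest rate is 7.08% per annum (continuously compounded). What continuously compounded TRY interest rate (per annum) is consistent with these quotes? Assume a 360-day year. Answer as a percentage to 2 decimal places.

T = 30/360 years.
By CIP, F/S equals the TRY-to-HUF growth ratio: 0.09722/0.09737 = 0.9984595.
The HUF side grows by e^(0.0708×30/360) = 1.0059174.
So the TRY growth factor = 1.0043678.
r = ln(1.0043678)/(30/360) = 0.052299 → 5.23%.

5.23%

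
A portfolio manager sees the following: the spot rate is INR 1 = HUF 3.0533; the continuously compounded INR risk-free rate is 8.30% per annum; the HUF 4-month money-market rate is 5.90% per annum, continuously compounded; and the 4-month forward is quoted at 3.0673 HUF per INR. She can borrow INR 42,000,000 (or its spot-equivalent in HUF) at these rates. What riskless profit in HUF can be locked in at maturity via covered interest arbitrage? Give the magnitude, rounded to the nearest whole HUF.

T = 4/12 years.
Keep in INR, deliver into the forward: 42,000,000·1.02805294299·3.0673 = HUF 132,440,565.27.
Swap to HUF now, deposit: 42,000,000·3.0533·1.01986132958 = HUF 130,785,589.10.
The quoted forward overvalues INR, so borrow HUF, buy INR at spot, deposit the INR at 8.30%, and sell the proceeds forward at 3.0673.
The gap between the two covered legs is HUF 1,654,976.

HUF 1,654,976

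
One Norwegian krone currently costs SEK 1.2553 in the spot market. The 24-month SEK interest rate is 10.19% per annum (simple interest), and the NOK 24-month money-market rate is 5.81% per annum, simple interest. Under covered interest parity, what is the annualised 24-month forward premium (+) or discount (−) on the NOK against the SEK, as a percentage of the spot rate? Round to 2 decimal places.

+3.92%

T = 2 years.
CIP forward (SEK per NOK) = 1.2553 × 1.203800/1.116200 = 1.3538166.
Annualised premium = (F − S)/S × (1/T) = (1.3538166 − 1.2553)/1.2553 ÷ 2 = 3.92%.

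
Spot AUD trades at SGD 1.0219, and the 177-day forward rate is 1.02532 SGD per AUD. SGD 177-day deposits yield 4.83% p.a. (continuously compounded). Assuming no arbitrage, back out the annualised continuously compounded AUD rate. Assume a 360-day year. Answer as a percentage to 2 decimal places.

T = 177/360 years.
F/S = 1.02532/1.0219 = 1.0033467 = (growth of SGD) / (growth of AUD).
SGD growth factor: e^(0.0483×177/360) = 1.0240317.
Hence g_AUD = 1.020616.
r = ln(1.020616)/(177/360) = 0.041504 → 4.15%.

4.15%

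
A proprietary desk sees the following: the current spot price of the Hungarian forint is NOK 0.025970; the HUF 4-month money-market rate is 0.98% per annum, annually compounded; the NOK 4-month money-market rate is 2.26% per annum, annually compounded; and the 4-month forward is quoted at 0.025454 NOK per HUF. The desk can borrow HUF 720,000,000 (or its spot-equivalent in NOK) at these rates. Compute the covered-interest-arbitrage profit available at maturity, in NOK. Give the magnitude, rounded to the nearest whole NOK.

T = 4/12 years.
Invest the HUF and cover forward: 720,000,000 × 1.0032560533 × 0.025454 = NOK 18,386,553.30.
Convert at spot and invest in NOK: 720,000,000 × 0.025970 × 1.0074772842 = NOK 18,838,213.25.
The quoted forward undervalues HUF, so borrow HUF, convert to NOK at spot, deposit the NOK at 2.26%, and buy HUF forward at 0.025454 to cover the loan.
The gap between the two covered legs is NOK 451,660.

NOK 451,660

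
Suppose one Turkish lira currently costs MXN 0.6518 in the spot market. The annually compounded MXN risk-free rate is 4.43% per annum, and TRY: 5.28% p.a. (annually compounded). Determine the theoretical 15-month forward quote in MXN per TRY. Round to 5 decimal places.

T = 15/12 years.
MXN growth factor: (1 + 0.0443)^(15/12) = 1.0556783.
Growth of 1 TRY over T: (1 + 0.0528)^(15/12) = 1.066430.
Forward (MXN per TRY) = 0.6518 × 1.0556783 / 1.066430 = 0.6452286.

0.64523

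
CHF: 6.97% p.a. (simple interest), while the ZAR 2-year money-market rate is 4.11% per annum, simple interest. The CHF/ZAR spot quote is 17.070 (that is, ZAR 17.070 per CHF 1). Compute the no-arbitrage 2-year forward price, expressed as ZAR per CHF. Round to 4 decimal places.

16.2131

T = 2 years.
ZAR growth factor: 1 + 0.0411×2 = 1.082200.
CHF accumulates by 1 + 0.0697×2 = 1.139400.
So F = 17.07 × 1.082200 / 1.139400 = 16.213054 (ZAR/CHF).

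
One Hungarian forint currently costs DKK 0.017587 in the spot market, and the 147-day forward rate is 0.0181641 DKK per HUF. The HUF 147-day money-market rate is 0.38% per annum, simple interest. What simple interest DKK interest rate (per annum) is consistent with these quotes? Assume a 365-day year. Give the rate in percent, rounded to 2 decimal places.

T = 147/365 years.
By CIP, F/S equals the DKK-to-HUF growth ratio: 0.0181641/0.017587 = 1.0328140.
The HUF side grows by 1 + 0.0038×147/365 = 1.0015304.
That pins the DKK growth at 1.0343946.
(1.0343946 − 1)/T = 0.085402, i.e. 8.54%.

8.54%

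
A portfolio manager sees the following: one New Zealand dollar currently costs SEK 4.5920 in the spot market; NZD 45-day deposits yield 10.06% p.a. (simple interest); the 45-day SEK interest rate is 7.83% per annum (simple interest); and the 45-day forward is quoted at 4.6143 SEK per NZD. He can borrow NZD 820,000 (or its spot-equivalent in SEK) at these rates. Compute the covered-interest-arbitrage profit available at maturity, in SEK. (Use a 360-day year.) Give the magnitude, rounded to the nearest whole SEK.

T = 45/360 years.
Invest the NZD and cover forward: 820,000 × 1.012575 × 4.6143 = SEK 3,831,306.35.
Convert at spot and invest in SEK: 820,000 × 4.5920 × 1.0097875 = SEK 3,802,294.24.
The quoted forward overvalues NZD, so borrow SEK, buy NZD at spot, deposit the NZD at 10.06%, and sell the proceeds forward at 4.6143.
The gap between the two covered legs is SEK 29,012.

SEK 29,012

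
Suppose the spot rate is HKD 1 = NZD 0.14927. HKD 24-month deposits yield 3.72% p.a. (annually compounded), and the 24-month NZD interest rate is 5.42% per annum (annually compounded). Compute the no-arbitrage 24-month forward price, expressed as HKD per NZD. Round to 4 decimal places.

T = 2 years.
NZD accumulates by (1 + 0.0542)^2 = 1.1113376.
HKD accumulates by (1 + 0.0372)^2 = 1.0757838.
Forward (NZD per HKD) = 0.14927 × 1.1113376 / 1.0757838 = 0.1542033.
Invert for HKD per NZD: 1 / 0.1542033 = 6.4849.

6.4849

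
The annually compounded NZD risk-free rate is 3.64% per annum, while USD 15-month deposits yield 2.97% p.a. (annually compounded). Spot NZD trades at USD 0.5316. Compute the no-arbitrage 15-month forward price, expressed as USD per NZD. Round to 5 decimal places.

0.52731

T = 15/12 years.
USD growth factor: (1 + 0.0297)^(15/12) = 1.0372618.
NZD accumulates by (1 + 0.0364)^(15/12) = 1.0457052.
So F = 0.5316 × 1.0372618 / 1.0457052 = 0.5273077 (USD/NZD).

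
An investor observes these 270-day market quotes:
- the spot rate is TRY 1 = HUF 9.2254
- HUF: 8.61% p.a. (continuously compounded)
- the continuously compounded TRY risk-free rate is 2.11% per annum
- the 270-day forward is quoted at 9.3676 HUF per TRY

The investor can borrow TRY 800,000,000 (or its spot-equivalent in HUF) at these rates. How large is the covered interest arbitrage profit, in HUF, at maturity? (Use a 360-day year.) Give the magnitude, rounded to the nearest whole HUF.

T = 270/360 years.
Invest the TRY and cover forward: 800,000,000 × 1.015950878445 × 9.3676 = HUF 7,613,617,159.14.
Convert at spot and invest in HUF: 800,000,000 × 9.2254 × 1.066705578163 = HUF 7,872,628,512.63.
The quoted forward undervalues TRY, so borrow TRY, convert to HUF at spot, deposit the HUF at 8.61%, and buy TRY forward at 9.3676 to cover the loan.
The gap between the two covered legs is HUF 259,011,353.

HUF 259,011,353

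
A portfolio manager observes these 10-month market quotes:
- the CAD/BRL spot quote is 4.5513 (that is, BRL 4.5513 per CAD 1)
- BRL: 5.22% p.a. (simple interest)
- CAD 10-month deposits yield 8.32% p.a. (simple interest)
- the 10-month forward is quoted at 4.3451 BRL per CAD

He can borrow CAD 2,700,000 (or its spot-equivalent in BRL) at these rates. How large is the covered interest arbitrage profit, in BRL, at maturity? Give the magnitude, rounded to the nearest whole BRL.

T = 10/12 years.
Invest the CAD and cover forward: 2,700,000 × 1.0693333333 × 4.3451 = BRL 12,545,172.72.
Convert at spot and invest in BRL: 2,700,000 × 4.5513 × 1.043500 = BRL 12,823,060.19.
The quoted forward undervalues CAD, so borrow CAD, convert to BRL at spot, deposit the BRL at 5.22%, and buy CAD forward at 4.3451 to cover the loan.
The gap between the two covered legs is BRL 277,887.

BRL 277,887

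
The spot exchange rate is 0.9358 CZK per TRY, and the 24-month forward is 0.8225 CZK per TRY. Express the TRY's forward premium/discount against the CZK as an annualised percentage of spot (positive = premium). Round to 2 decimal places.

T = 2 years.
TRY trades forward at -12.10729% vs spot over the period.
Per annum: -0.1210729 / 2 = -0.060536 = -6.05%.

-6.05%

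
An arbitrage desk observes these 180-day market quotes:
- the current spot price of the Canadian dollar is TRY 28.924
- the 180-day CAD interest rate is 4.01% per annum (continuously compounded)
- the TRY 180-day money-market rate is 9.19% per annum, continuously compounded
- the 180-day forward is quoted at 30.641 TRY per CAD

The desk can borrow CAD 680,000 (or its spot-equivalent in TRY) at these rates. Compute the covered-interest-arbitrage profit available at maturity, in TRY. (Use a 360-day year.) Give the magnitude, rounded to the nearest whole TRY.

TRY 664,691

T = 180/360 years.
Route A — deposit CAD, sell forward: 680,000 × 1.0202523514 × 30.641 = TRY 21,257,855.56.
Route B — convert at spot, deposit TRY: 680,000 × 28.924 × 1.0470220585 = TRY 20,593,164.89.
The quoted forward overvalues CAD, so borrow TRY, buy CAD at spot, deposit the CAD at 4.01%, and sell the proceeds forward at 30.641.
Profit = 21,257,855.56 − 20,593,164.89 = TRY 664,691.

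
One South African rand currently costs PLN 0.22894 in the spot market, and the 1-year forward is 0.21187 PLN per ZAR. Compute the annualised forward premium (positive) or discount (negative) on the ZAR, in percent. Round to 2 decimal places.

T = 1 year.
Period premium: (0.21187 − 0.22894)/0.22894 = -0.0745610.
×(1/T) gives -7.46% p.a.

-7.46%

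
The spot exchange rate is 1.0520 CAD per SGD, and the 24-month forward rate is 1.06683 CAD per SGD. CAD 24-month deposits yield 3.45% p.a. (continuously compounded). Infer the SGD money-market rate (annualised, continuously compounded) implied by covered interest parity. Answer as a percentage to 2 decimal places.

2.75%

T = 2 years.
CIP gives F = S · g_CAD/g_SGD, so g_CAD/g_SGD = 1.06683/1.052 = 1.0140970.
CAD growth factor: e^(0.0345×2) = 1.0714362.
Hence g_SGD = 1.0565421.
r = ln(1.0565421)/2 = 0.027501 → 2.75%.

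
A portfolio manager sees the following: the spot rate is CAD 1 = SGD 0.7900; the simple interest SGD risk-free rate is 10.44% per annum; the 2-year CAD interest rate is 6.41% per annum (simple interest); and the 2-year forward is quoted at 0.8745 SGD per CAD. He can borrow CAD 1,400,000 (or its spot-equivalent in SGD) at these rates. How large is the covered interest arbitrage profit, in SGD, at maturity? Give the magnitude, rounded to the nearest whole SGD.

SGD 44,322

T = 2 years.
Route A — deposit CAD, sell forward: 1,400,000 × 1.128200 × 0.8745 = SGD 1,381,255.26.
Route B — convert at spot, deposit SGD: 1,400,000 × 0.7900 × 1.208800 = SGD 1,336,932.80.
The quoted forward overvalues CAD, so borrow SGD, buy CAD at spot, deposit the CAD at 6.41%, and sell the proceeds forward at 0.8745.
The gap between the two covered legs is SGD 44,322.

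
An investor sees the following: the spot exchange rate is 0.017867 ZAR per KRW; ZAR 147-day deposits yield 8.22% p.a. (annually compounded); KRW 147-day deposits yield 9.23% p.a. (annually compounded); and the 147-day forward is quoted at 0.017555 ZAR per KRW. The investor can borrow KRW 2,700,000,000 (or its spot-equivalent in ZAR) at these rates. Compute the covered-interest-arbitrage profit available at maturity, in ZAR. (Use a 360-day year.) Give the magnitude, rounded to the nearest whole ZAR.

T = 147/360 years.
Keep in KRW, deliver into the forward: 2,700,000,000·1.0367076173·0.017555 = ZAR 49,138,386.00.
Swap to ZAR now, deposit: 2,700,000,000·0.017867·1.0327825892 = ZAR 49,822,361.61.
The quoted forward undervalues KRW, so borrow KRW, convert to ZAR at spot, deposit the ZAR at 8.22%, and buy KRW forward at 0.017555 to cover the loan.
Profit = 49,822,361.61 − 49,138,386.00 = ZAR 683,976.

ZAR 683,976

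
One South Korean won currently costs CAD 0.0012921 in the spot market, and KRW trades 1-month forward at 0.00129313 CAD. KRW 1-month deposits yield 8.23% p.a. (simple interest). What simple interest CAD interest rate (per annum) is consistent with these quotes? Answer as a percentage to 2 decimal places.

9.19%

T = 1/12 years.
By CIP, F/S equals the CAD-to-KRW growth ratio: 0.00129313/0.0012921 = 1.0007972.
KRW growth factor: 1 + 0.0823×1/12 = 1.0068583.
So the CAD growth factor = 1.007661.
(1.007661 − 1)/T = 0.091932, i.e. 9.19%.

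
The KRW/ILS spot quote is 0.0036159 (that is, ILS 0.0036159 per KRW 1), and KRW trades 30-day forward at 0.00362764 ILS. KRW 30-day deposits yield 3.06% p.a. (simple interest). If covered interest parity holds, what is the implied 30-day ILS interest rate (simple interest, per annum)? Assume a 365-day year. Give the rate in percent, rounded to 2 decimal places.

7.02%

T = 30/365 years.
By CIP, F/S equals the ILS-to-KRW growth ratio: 0.00362764/0.0036159 = 1.0032468.
KRW growth factor: 1 + 0.0306×30/365 = 1.0025151.
So the ILS growth factor = 1.0057701.
(1.0057701 − 1)/T = 0.070203, i.e. 7.02%.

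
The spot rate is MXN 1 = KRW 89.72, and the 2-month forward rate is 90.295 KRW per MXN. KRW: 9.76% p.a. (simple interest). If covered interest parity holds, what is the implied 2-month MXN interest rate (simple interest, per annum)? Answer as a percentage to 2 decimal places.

5.88%

T = 2/12 years.
F/S = 90.295/89.72 = 1.0064088 = (growth of KRW) / (growth of MXN).
KRW growth factor: 1 + 0.0976×2/12 = 1.0162667.
So the MXN growth factor = 1.0097951.
r = (1.0097951 − 1)/(2/12) = 0.058771 → 5.88%.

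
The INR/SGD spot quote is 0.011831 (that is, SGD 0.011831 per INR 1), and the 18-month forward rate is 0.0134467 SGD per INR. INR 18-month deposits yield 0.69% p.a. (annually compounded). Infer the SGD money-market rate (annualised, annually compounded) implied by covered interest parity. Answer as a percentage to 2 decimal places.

T = 18/12 years.
F/S = 0.0134467/0.011831 = 1.1365650 = (growth of SGD) / (growth of INR).
The INR side grows by (1 + 0.0069)^(18/12) = 1.0103678.
Hence g_SGD = 1.1483487.
Annualise: 1.1483487^(12/18) − 1 = 0.096602 = 9.66%.

9.66%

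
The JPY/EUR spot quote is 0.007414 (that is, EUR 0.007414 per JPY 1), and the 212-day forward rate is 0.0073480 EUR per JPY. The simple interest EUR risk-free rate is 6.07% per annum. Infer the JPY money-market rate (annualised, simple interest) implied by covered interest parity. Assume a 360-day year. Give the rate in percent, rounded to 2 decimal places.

T = 212/360 years.
CIP gives F = S · g_EUR/g_JPY, so g_EUR/g_JPY = 0.007348/0.007414 = 0.9910979.
The EUR side grows by 1 + 0.0607×212/360 = 1.0357456.
So the JPY growth factor = 1.0450487.
(1.0450487 − 1)/T = 0.076498, i.e. 7.65%.

7.65%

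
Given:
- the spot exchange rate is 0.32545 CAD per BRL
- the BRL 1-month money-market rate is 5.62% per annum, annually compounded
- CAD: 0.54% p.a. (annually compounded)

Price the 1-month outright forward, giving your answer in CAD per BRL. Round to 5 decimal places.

T = 1/12 years.
CAD growth factor: (1 + 0.0054)^(1/12) = 1.0004489.
BRL growth factor: (1 + 0.0562)^(1/12) = 1.0045669.
Forward (CAD per BRL) = 0.32545 × 1.0004489 / 1.0045669 = 0.3241159.

0.32412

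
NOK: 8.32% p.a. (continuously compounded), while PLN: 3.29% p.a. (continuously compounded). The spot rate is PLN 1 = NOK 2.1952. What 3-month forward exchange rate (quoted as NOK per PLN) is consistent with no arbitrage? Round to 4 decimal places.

T = 3/12 years.
NOK growth factor: e^(0.0832×3/12) = 1.0210178.
Growth of 1 PLN over T: e^(0.0329×3/12) = 1.0082589.
CIP: F = S · (grow NOK)/(grow PLN) = 2.1952 × 1.0210178/1.0082589 = 2.222979 NOK per PLN.

2.2230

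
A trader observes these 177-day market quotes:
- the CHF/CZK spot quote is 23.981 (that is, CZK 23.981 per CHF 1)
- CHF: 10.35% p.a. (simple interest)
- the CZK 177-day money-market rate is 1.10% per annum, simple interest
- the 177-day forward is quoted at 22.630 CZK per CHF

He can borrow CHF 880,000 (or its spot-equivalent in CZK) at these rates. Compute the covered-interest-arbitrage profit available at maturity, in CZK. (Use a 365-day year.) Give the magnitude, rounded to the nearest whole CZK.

CZK 301,938

T = 177/365 years.
Invest the CHF and cover forward: 880,000 × 1.050190411 × 22.630 = CZK 20,913,911.92.
Convert at spot and invest in CZK: 880,000 × 23.981 × 1.0053342466 = CZK 21,215,850.10.
The quoted forward undervalues CHF, so borrow CHF, convert to CZK at spot, deposit the CZK at 1.10%, and buy CHF forward at 22.630 to cover the loan.
The gap between the two covered legs is CZK 301,938.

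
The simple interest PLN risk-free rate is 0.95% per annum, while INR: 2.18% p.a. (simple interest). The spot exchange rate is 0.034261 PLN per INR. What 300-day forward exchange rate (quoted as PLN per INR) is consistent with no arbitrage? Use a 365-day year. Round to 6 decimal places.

T = 300/365 years.
PLN accumulates by 1 + 0.0095×300/365 = 1.0078082.
Growth of 1 INR over T: 1 + 0.0218×300/365 = 1.0179178.
Forward (PLN per INR) = 0.034261 × 1.0078082 / 1.0179178 = 0.03392073.

0.033921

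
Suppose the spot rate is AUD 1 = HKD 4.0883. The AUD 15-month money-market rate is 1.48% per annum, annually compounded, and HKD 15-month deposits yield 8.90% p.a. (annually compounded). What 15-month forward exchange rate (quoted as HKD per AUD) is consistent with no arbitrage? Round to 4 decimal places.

T = 15/12 years.
HKD accumulates by (1 + 0.0890)^(15/12) = 1.1124611.
Growth of 1 AUD over T: (1 + 0.0148)^(15/12) = 1.0185341.
CIP: F = S · (grow HKD)/(grow AUD) = 4.0883 × 1.1124611/1.0185341 = 4.465314 HKD per AUD.

4.4653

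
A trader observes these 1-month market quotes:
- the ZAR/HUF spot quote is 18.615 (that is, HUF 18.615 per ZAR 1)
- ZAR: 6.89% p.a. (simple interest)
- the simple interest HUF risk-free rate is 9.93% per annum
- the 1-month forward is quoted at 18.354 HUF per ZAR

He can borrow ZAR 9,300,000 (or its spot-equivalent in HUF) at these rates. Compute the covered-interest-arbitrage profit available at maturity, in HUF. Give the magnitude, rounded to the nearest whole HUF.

HUF 2,879,806

T = 1/12 years.
Keep in ZAR, deliver into the forward: 9,300,000·1.00574166667·18.354 = HUF 171,672,257.72.
Swap to HUF now, deposit: 9,300,000·18.615·1.008275 = HUF 174,552,063.86.
The quoted forward undervalues ZAR, so borrow ZAR, convert to HUF at spot, deposit the HUF at 9.93%, and buy ZAR forward at 18.354 to cover the loan.
The gap between the two covered legs is HUF 2,879,806.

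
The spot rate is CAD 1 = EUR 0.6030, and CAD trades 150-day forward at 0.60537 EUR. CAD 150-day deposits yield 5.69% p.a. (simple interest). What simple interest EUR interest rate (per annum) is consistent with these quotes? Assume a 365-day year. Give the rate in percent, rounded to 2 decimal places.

6.67%

T = 150/365 years.
CIP gives F = S · g_EUR/g_CAD, so g_EUR/g_CAD = 0.60537/0.603 = 1.0039303.
The CAD side grows by 1 + 0.0569×150/365 = 1.0233836.
Hence g_EUR = 1.0274058.
r = (1.0274058 − 1)/(150/365) = 0.066687 → 6.67%.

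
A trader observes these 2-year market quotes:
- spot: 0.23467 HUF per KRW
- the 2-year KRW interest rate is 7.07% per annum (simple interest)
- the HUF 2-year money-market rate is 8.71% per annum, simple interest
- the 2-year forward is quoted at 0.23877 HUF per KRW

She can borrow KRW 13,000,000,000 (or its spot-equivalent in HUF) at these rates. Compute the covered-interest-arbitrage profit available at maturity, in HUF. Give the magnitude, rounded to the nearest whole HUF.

T = 2 years.
Invest the KRW and cover forward: 13,000,000,000 × 1.141400 × 0.23877 = HUF 3,542,917,014.00.
Convert at spot and invest in HUF: 13,000,000,000 × 0.23467 × 1.174200 = HUF 3,582,143,682.00.
The quoted forward undervalues KRW, so borrow KRW, convert to HUF at spot, deposit the HUF at 8.71%, and buy KRW forward at 0.23877 to cover the loan.
Arbitrage profit = |3,542,917,014.00 − 3,582,143,682.00| = HUF 39,226,668.

HUF 39,226,668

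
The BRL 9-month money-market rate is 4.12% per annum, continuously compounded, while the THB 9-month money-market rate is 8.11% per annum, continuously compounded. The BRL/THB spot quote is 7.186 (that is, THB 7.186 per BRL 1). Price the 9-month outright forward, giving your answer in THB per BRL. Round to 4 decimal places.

7.4043

T = 9/12 years.
THB growth factor: e^(0.0811×9/12) = 1.0627129.
BRL accumulates by e^(0.0412×9/12) = 1.0313824.
So F = 7.186 × 1.0627129 / 1.0313824 = 7.404290 (THB/BRL).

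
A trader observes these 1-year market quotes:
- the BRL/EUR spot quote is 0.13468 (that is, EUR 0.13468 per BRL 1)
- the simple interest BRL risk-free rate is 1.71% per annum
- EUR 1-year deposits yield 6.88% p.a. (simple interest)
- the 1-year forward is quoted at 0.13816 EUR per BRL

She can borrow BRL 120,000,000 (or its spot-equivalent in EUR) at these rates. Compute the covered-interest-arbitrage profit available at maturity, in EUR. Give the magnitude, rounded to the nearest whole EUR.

T = 1 year.
Invest the BRL and cover forward: 120,000,000 × 1.017100 × 0.13816 = EUR 16,862,704.32.
Convert at spot and invest in EUR: 120,000,000 × 0.13468 × 1.068800 = EUR 17,273,518.08.
The quoted forward undervalues BRL, so borrow BRL, convert to EUR at spot, deposit the EUR at 6.88%, and buy BRL forward at 0.13816 to cover the loan.
Profit = 17,273,518.08 − 16,862,704.32 = EUR 410,814.

EUR 410,814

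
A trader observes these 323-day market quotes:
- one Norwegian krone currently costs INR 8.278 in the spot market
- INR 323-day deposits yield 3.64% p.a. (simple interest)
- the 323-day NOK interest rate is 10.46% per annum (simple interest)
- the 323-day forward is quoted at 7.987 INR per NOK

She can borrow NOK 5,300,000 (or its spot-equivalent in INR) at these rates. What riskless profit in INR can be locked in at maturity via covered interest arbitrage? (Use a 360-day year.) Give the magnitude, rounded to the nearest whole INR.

INR 997,594

T = 323/360 years.
Keep in NOK, deliver into the forward: 5,300,000·1.0938494444·7.987 = INR 46,303,850.22.
Swap to INR now, deposit: 5,300,000·8.278·1.0326588889 = INR 45,306,256.50.
The quoted forward overvalues NOK, so borrow INR, buy NOK at spot, deposit the NOK at 10.46%, and sell the proceeds forward at 7.987.
Profit = 46,303,850.22 − 45,306,256.50 = INR 997,594.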